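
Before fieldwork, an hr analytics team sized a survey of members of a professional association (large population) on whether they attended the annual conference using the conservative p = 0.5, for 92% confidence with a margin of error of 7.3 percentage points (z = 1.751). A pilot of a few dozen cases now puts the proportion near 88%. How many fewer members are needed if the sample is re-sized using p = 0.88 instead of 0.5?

Conservative (p = 0.5): n = 1.751² × 0.25 / 0.073² ≈ 143.84 → 144.
Using p = 0.88: p(1−p) = 0.1056, so n = 1.751² × 0.1056 / 0.073² ≈ 60.76 → 61.
Reduction: 144 − 61 = 83.

83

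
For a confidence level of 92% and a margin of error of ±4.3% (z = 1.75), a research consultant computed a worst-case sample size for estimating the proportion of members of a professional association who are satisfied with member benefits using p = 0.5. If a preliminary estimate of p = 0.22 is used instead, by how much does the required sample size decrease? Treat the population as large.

130

Conservative (p = 0.5): n = 1.75² × 0.25 / 0.043² ≈ 414.08 → 415.
Using p = 0.22: p(1−p) = 0.1716, so n = 1.75² × 0.1716 / 0.043² ≈ 284.22 → 285.
Reduction: 415 − 285 = 130.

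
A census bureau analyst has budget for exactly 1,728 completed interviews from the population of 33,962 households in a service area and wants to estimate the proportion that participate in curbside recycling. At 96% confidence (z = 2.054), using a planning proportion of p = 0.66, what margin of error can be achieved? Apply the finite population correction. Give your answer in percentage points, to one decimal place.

Finite-population factor: (N−n)/(N−1) = (33962−1728)/(33962−1) = 0.9491.
SE(p̂) = √[p(1−p)/n · (N−n)/(N−1)] = √[0.2244/1728 × 0.9491] = 0.01110.
E = z × SE = 2.054 × 0.01110 = 0.02280 ≈ 2.3 percentage points.

2.3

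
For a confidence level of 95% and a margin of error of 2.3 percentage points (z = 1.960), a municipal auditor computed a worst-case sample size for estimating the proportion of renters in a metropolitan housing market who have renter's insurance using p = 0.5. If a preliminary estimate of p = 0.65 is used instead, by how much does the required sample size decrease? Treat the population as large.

Conservative (p = 0.5): n = 1.960² × 0.25 / 0.023² ≈ 1815.50 → 1816.
Using p = 0.65: p(1−p) = 0.2275, so n = 1.960² × 0.2275 / 0.023² ≈ 1652.11 → 1653.
Reduction: 1816 − 1653 = 163.

163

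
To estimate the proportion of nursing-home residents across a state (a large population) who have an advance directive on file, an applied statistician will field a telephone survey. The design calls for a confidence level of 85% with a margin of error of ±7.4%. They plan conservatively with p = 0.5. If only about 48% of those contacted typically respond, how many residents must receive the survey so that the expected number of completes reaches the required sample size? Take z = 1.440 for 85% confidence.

Completed interviews needed: n₀ = 1.440² × 0.2500 / 0.074² ≈ 94.67 → 95.
At a 48% response rate, contacts needed = 95 / 0.48 ≈ 197.92 → 198.

198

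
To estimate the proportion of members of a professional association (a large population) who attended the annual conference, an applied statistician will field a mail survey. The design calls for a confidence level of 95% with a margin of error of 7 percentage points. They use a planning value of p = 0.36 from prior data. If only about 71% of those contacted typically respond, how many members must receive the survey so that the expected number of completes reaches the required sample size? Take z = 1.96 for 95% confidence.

255

Completed interviews needed: n₀ = 1.96² × 0.2304 / 0.070² ≈ 180.63 → 181.
At a 71% response rate, contacts needed = 181 / 0.71 ≈ 254.93 → 255.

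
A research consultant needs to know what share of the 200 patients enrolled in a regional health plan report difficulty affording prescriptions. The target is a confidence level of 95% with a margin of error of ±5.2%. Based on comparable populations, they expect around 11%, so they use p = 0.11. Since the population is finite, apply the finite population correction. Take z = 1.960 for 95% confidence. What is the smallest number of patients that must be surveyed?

83

Unadjusted: n₀ = 1.960² × 0.11 × 0.89 / 0.052² ≈ 139.09, so n₀ = 140.
Finite population correction with N = 200: n = n₀ / (1 + (n₀−1)/N) = 140 / (1 + 139/200) = 140 / 1.6950 ≈ 82.60.
Rounding up, n = 83.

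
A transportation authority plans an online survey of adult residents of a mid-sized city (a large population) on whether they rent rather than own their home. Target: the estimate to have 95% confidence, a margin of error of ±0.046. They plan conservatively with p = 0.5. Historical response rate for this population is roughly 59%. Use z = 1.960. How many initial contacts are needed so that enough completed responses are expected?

770

Completed interviews needed: n₀ = 1.960² × 0.2500 / 0.046² ≈ 453.88 → 454.
At a 59% response rate, contacts needed = 454 / 0.59 ≈ 769.49 → 770.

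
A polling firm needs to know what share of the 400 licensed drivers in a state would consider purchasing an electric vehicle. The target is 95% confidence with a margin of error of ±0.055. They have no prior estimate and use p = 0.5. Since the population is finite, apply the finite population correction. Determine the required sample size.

For 95% confidence, z = 1.96.
Unadjusted: n₀ = 1.96² × 0.50 × 0.50 / 0.055² ≈ 317.49, so n₀ = 318.
Finite population correction with N = 400: n = n₀ / (1 + (n₀−1)/N) = 318 / (1 + 317/400) = 318 / 1.7925 ≈ 177.41.
Rounding up, n = 178.

178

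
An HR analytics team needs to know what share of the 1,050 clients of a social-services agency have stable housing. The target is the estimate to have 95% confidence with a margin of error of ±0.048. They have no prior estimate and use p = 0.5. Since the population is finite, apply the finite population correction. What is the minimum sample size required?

For 95% confidence, z = 1.96.
Unadjusted: n₀ = 1.96² × 0.50 × 0.50 / 0.048² ≈ 416.84, so n₀ = 417.
Finite population correction with N = 1,050: n = n₀ / (1 + (n₀−1)/N) = 417 / (1 + 416/1050) = 417 / 1.3962 ≈ 298.67.
Rounding up, n = 299.

299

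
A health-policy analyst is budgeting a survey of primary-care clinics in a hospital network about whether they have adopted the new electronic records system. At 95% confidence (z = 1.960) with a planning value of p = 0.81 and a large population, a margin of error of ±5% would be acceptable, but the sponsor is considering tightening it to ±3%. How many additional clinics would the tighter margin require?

At ±5%: n = 1.960² × 0.1539 / 0.050² ≈ 236.49 → 237.
At ±3%: n = 1.960² × 0.1539 / 0.030² ≈ 656.91 → 657.
Additional respondents: 657 − 237 = 420.

420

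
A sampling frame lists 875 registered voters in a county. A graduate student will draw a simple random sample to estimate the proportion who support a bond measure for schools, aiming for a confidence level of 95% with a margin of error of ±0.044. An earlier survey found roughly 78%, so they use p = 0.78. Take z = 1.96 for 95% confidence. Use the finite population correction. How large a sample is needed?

Unadjusted: n₀ = 1.96² × 0.78 × 0.22 / 0.044² ≈ 340.51, so n₀ = 341.
Finite population correction with N = 875: n = n₀ / (1 + (n₀−1)/N) = 341 / (1 + 340/875) = 341 / 1.3886 ≈ 245.58.
Rounding up, n = 246.

246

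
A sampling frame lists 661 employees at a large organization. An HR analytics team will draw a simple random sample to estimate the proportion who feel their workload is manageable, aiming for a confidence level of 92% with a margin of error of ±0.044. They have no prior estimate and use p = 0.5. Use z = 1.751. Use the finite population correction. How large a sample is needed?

248

Unadjusted: n₀ = 1.751² × 0.50 × 0.50 / 0.044² ≈ 395.92, so n₀ = 396.
Finite population correction with N = 661: n = n₀ / (1 + (n₀−1)/N) = 396 / (1 + 395/661) = 396 / 1.5976 ≈ 247.88.
Rounding up, n = 248.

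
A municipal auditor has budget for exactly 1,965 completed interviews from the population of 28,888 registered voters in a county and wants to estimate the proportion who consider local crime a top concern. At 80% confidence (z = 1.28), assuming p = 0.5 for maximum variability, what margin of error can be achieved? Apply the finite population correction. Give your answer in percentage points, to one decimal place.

1.4

Finite-population factor: (N−n)/(N−1) = (28888−1965)/(28888−1) = 0.9320.
SE(p̂) = √[p(1−p)/n · (N−n)/(N−1)] = √[0.2500/1965 × 0.9320] = 0.01089.
E = z × SE = 1.28 × 0.01089 = 0.01394 ≈ 1.4 percentage points.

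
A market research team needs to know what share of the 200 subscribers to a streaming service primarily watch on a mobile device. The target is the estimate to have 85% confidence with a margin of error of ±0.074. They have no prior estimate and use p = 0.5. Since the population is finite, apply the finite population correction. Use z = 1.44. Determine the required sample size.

Unadjusted: n₀ = 1.44² × 0.50 × 0.50 / 0.074² ≈ 94.67, so n₀ = 95.
Finite population correction with N = 200: n = n₀ / (1 + (n₀−1)/N) = 95 / (1 + 94/200) = 95 / 1.4700 ≈ 64.63.
Rounding up, n = 65.

65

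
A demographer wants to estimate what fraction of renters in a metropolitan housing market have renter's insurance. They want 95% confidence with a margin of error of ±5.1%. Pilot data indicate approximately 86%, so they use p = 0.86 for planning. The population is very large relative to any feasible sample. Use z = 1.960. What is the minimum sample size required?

178

With p = 0.86, p(1−p) = 0.1204.
n = z²·p(1−p)/E² = 1.960² × 0.1204 / 0.051² = 3.8416 × 0.1204 / 0.002601 ≈ 177.83.
Rounding up gives n = 178.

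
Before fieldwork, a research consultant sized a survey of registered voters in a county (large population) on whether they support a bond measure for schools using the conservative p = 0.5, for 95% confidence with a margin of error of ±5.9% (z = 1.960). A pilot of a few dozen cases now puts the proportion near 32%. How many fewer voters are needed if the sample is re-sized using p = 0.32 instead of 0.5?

35

Conservative (p = 0.5): n = 1.960² × 0.25 / 0.059² ≈ 275.90 → 276.
Using p = 0.32: p(1−p) = 0.2176, so n = 1.960² × 0.2176 / 0.059² ≈ 240.14 → 241.
Reduction: 276 − 241 = 35.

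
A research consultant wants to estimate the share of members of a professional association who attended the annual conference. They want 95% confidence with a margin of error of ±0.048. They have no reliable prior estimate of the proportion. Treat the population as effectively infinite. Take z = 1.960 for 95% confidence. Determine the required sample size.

With no prior estimate, use p = 0.5, giving p(1−p) = 0.25.
n = z²·p(1−p)/E² = 1.960² × 0.2500 / 0.048² = 3.8416 × 0.2500 / 0.002304 ≈ 416.84.
Rounding up gives n = 417.

417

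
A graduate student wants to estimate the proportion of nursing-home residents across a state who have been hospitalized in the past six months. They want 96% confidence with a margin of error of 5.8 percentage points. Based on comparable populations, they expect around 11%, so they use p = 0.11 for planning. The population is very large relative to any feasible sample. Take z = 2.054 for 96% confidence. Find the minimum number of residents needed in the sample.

123

With p = 0.11, p(1−p) = 0.0979.
n = z²·p(1−p)/E² = 2.054² × 0.0979 / 0.058² = 4.2189 × 0.0979 / 0.003364 ≈ 122.78.
Rounding up gives n = 123.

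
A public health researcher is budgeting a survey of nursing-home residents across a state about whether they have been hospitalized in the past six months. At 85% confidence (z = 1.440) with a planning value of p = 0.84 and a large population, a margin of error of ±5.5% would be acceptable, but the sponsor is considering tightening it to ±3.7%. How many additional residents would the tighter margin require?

111

At ±5.5%: n = 1.440² × 0.1344 / 0.055² ≈ 92.13 → 93.
At ±3.7%: n = 1.440² × 0.1344 / 0.037² ≈ 203.57 → 204.
Additional respondents: 204 − 93 = 111.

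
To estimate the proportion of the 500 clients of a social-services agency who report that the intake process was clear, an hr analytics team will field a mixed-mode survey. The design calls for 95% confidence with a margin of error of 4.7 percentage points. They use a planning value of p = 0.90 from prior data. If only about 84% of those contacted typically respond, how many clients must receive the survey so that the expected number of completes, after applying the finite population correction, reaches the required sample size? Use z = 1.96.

Completed interviews needed (unadjusted): n₀ = 1.96² × 0.0900 / 0.047² ≈ 156.52 → 157.
FPC for N = 500: n = 157 / (1 + 156/500) = 157 / 1.3120 ≈ 119.66 → 120.
At an 84% response rate, contacts needed = 120 / 0.84 ≈ 142.86 → 143.

143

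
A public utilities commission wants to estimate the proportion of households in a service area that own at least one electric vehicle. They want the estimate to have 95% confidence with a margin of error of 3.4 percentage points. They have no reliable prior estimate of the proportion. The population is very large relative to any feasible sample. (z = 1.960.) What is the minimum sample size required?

831

With no prior estimate, use p = 0.5, giving p(1−p) = 0.25.
n = z²·p(1−p)/E² = 1.960² × 0.2500 / 0.034² = 3.8416 × 0.2500 / 0.001156 ≈ 830.80.
Rounding up gives n = 831.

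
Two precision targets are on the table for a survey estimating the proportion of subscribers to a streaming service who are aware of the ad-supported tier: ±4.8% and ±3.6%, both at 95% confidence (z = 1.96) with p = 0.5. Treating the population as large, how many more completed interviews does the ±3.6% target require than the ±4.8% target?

325

At ±4.8%: n = 1.96² × 0.2500 / 0.048² ≈ 416.84 → 417.
At ±3.6%: n = 1.96² × 0.2500 / 0.036² ≈ 741.05 → 742.
Additional respondents: 742 − 417 = 325.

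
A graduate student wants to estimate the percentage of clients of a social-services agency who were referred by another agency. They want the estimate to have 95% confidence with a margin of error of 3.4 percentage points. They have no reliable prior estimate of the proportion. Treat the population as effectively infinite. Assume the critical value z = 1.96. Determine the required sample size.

With no prior estimate, use p = 0.5, giving p(1−p) = 0.25.
n = z²·p(1−p)/E² = 1.96² × 0.2500 / 0.034² = 3.8416 × 0.2500 / 0.001156 ≈ 830.80.
Rounding up gives n = 831.

831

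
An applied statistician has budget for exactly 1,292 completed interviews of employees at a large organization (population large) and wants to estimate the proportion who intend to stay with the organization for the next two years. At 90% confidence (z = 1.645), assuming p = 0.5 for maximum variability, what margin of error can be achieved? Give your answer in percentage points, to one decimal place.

SE(p̂) = √[p(1−p)/n] = √[0.2500/1292] = 0.01391.
E = z × SE = 1.645 × 0.01391 = 0.02288, or 2.3 percentage points.

2.3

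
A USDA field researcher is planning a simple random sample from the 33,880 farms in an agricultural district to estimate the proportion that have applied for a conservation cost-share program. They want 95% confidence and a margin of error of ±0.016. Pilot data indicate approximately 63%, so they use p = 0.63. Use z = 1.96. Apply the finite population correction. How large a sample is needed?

3171

Unadjusted: n₀ = 1.96² × 0.63 × 0.37 / 0.016² ≈ 3497.96, so n₀ = 3498.
Finite population correction with N = 33,880: n = n₀ / (1 + (n₀−1)/N) = 3498 / (1 + 3497/33880) = 3498 / 1.1032 ≈ 3170.73.
Rounding up, n = 3171.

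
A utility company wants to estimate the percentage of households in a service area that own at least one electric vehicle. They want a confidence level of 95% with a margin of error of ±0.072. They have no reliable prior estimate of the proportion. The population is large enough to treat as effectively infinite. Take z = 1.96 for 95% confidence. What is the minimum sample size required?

With no prior estimate, use p = 0.5, giving p(1−p) = 0.25.
n = z²·p(1−p)/E² = 1.96² × 0.2500 / 0.072² = 3.8416 × 0.2500 / 0.005184 ≈ 185.26.
Rounding up gives n = 186.

186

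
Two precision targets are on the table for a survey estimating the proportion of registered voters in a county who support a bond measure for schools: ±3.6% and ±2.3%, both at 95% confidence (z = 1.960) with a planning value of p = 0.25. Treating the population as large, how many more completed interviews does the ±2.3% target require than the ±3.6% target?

At ±3.6%: n = 1.960² × 0.1875 / 0.036² ≈ 555.79 → 556.
At ±2.3%: n = 1.960² × 0.1875 / 0.023² ≈ 1361.63 → 1362.
Additional respondents: 1362 − 556 = 806.

806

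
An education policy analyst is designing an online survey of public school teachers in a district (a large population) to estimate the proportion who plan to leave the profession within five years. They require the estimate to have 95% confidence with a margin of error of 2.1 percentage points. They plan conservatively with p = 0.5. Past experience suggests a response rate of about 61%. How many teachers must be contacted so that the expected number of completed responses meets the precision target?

For 95% confidence, z = 1.960.
Completed interviews needed: n₀ = 1.960² × 0.2500 / 0.021² ≈ 2177.78 → 2178.
At a 61% response rate, contacts needed = 2178 / 0.61 ≈ 3570.49 → 3571.

3571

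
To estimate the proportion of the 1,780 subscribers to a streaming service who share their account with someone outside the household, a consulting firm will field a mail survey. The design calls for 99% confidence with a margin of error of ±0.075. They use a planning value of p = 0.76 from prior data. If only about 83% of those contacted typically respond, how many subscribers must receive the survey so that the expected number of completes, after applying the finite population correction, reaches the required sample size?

For 99% confidence, z = 2.58.
Completed interviews needed (unadjusted): n₀ = 2.58² × 0.1824 / 0.075² ≈ 215.84 → 216.
FPC for N = 1,780: n = 216 / (1 + 215/1780) = 216 / 1.1208 ≈ 192.72 → 193.
At an 83% response rate, contacts needed = 193 / 0.83 ≈ 232.53 → 233.

233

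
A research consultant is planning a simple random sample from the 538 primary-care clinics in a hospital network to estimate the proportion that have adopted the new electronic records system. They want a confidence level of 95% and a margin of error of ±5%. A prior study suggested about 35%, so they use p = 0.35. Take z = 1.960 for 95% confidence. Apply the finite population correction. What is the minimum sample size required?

213

Unadjusted: n₀ = 1.960² × 0.35 × 0.65 / 0.050² ≈ 349.59, so n₀ = 350.
Finite population correction with N = 538: n = n₀ / (1 + (n₀−1)/N) = 350 / (1 + 349/538) = 350 / 1.6487 ≈ 212.29.
Rounding up, n = 213.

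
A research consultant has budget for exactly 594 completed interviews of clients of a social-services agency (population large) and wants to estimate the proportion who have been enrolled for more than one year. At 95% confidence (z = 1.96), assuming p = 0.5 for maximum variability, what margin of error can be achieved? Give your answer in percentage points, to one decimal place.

SE(p̂) = √[p(1−p)/n] = √[0.2500/594] = 0.02052.
E = z × SE = 1.96 × 0.02052 = 0.04021, or 4.0 percentage points.

4.0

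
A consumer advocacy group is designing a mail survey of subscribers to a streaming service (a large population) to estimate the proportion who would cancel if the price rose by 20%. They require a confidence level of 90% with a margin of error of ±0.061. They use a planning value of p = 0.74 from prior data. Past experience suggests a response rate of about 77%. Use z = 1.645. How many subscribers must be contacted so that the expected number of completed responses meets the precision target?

Completed interviews needed: n₀ = 1.645² × 0.1924 / 0.061² ≈ 139.92 → 140.
At a 77% response rate, contacts needed = 140 / 0.77 ≈ 181.82 → 182.

182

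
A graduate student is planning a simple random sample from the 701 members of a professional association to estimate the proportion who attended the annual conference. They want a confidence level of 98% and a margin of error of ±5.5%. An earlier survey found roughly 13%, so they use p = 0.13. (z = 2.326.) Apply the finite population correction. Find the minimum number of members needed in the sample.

Unadjusted: n₀ = 2.326² × 0.13 × 0.87 / 0.055² ≈ 202.28, so n₀ = 203.
Finite population correction with N = 701: n = n₀ / (1 + (n₀−1)/N) = 203 / (1 + 202/701) = 203 / 1.2882 ≈ 157.59.
Rounding up, n = 158.

158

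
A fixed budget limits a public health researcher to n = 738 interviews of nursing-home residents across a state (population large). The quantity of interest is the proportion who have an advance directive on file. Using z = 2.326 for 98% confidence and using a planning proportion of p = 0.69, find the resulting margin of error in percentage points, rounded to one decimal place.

SE(p̂) = √[p(1−p)/n] = √[0.2139/738] = 0.01702.
E = z × SE = 2.326 × 0.01702 = 0.03960, or 4.0 percentage points.

4.0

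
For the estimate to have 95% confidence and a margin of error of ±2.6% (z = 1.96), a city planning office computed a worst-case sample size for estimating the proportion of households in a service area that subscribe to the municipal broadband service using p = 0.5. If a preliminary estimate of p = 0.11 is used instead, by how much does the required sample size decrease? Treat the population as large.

864

Conservative (p = 0.5): n = 1.96² × 0.25 / 0.026² ≈ 1420.71 → 1421.
Using p = 0.11: p(1−p) = 0.0979, so n = 1.96² × 0.0979 / 0.026² ≈ 556.35 → 557.
Reduction: 1421 − 557 = 864.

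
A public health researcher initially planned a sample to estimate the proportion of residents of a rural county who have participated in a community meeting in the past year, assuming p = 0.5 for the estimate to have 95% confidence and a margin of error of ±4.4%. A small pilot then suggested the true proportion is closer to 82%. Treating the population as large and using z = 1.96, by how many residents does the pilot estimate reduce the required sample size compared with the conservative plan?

204

Conservative (p = 0.5): n = 1.96² × 0.25 / 0.044² ≈ 496.07 → 497.
Using p = 0.82: p(1−p) = 0.1476, so n = 1.96² × 0.1476 / 0.044² ≈ 292.88 → 293.
Reduction: 497 − 293 = 204.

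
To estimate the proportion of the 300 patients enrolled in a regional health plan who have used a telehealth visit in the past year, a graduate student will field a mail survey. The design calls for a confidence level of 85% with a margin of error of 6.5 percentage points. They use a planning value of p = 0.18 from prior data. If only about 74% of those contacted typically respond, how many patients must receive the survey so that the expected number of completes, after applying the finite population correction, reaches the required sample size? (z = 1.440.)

80

Completed interviews needed (unadjusted): n₀ = 1.440² × 0.1476 / 0.065² ≈ 72.44 → 73.
FPC for N = 300: n = 73 / (1 + 72/300) = 73 / 1.2400 ≈ 58.87 → 59.
At a 74% response rate, contacts needed = 59 / 0.74 ≈ 79.73 → 80.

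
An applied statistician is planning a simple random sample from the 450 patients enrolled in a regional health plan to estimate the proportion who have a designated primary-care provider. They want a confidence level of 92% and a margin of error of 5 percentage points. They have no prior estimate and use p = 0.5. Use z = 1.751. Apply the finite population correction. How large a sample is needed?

Unadjusted: n₀ = 1.751² × 0.50 × 0.50 / 0.050² ≈ 306.60, so n₀ = 307.
Finite population correction with N = 450: n = n₀ / (1 + (n₀−1)/N) = 307 / (1 + 306/450) = 307 / 1.6800 ≈ 182.74.
Rounding up, n = 183.

183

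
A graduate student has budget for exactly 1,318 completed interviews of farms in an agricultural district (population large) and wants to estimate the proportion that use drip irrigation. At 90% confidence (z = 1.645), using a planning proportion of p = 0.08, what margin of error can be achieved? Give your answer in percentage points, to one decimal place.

SE(p̂) = √[p(1−p)/n] = √[0.0736/1318] = 0.00747.
E = z × SE = 1.645 × 0.00747 = 0.01229, or 1.2 percentage points.

1.2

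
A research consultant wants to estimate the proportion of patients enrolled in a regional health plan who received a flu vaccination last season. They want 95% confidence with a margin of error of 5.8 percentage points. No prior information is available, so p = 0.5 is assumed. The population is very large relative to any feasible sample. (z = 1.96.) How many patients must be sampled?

286

With p = 0.5, p(1−p) = 0.25.
n = z²·p(1−p)/E² = 1.96² × 0.2500 / 0.058² = 3.8416 × 0.2500 / 0.003364 ≈ 285.49.
Rounding up gives n = 286.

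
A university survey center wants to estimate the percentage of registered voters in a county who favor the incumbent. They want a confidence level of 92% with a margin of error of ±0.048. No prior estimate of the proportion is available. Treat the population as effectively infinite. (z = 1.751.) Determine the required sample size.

With no prior estimate, use p = 0.5, giving p(1−p) = 0.25.
n = z²·p(1−p)/E² = 1.751² × 0.2500 / 0.048² = 3.0660 × 0.2500 / 0.002304 ≈ 332.68.
Rounding up gives n = 333.

333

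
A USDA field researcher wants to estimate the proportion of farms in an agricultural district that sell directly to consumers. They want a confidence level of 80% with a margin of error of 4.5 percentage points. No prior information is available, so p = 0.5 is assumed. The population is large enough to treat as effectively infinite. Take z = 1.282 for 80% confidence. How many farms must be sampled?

With p = 0.5, p(1−p) = 0.25.
n = z²·p(1−p)/E² = 1.282² × 0.2500 / 0.045² = 1.6435 × 0.2500 / 0.002025 ≈ 202.90.
Rounding up gives n = 203.

203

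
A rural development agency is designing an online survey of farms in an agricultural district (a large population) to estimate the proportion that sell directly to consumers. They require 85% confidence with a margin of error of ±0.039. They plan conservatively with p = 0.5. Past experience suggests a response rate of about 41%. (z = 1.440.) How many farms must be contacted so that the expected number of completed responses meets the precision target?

Completed interviews needed: n₀ = 1.440² × 0.2500 / 0.039² ≈ 340.83 → 341.
At a 41% response rate, contacts needed = 341 / 0.41 ≈ 831.71 → 832.

832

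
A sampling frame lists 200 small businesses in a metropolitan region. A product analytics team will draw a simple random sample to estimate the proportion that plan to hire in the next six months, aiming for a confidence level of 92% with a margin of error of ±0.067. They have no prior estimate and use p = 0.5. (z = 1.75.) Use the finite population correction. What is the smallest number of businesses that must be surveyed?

Unadjusted: n₀ = 1.75² × 0.50 × 0.50 / 0.067² ≈ 170.56, so n₀ = 171.
Finite population correction with N = 200: n = n₀ / (1 + (n₀−1)/N) = 171 / (1 + 170/200) = 171 / 1.8500 ≈ 92.43.
Rounding up, n = 93.

93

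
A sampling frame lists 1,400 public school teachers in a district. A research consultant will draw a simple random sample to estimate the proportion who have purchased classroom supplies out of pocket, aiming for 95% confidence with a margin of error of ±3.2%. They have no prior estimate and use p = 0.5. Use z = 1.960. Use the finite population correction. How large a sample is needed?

Unadjusted: n₀ = 1.960² × 0.50 × 0.50 / 0.032² ≈ 937.89, so n₀ = 938.
Finite population correction with N = 1,400: n = n₀ / (1 + (n₀−1)/N) = 938 / (1 + 937/1400) = 938 / 1.6693 ≈ 561.92.
Rounding up, n = 562.

562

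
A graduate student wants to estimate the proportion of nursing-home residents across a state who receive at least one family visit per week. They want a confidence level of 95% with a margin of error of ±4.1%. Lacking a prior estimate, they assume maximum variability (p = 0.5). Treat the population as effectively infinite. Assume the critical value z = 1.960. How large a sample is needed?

With p = 0.5, p(1−p) = 0.25.
n = z²·p(1−p)/E² = 1.960² × 0.2500 / 0.041² = 3.8416 × 0.2500 / 0.001681 ≈ 571.33.
Rounding up gives n = 572.

572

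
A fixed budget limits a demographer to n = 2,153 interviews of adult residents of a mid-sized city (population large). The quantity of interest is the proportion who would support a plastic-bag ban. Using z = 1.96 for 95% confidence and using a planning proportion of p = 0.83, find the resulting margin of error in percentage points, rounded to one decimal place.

1.6

SE(p̂) = √[p(1−p)/n] = √[0.1411/2153] = 0.00810.
E = z × SE = 1.96 × 0.00810 = 0.01587, or 1.6 percentage points.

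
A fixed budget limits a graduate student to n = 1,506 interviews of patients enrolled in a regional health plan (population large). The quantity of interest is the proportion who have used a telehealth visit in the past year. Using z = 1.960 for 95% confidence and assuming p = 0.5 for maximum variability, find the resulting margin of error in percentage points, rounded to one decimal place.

2.5

SE(p̂) = √[p(1−p)/n] = √[0.2500/1506] = 0.01288.
E = z × SE = 1.960 × 0.01288 = 0.02525, or 2.5 percentage points.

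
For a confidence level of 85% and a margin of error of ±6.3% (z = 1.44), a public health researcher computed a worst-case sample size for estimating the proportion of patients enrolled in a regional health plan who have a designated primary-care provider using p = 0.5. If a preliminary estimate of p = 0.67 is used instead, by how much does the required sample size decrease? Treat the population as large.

15

Conservative (p = 0.5): n = 1.44² × 0.25 / 0.063² ≈ 130.61 → 131.
Using p = 0.67: p(1−p) = 0.2211, so n = 1.44² × 0.2211 / 0.063² ≈ 115.51 → 116.
Reduction: 131 − 116 = 15.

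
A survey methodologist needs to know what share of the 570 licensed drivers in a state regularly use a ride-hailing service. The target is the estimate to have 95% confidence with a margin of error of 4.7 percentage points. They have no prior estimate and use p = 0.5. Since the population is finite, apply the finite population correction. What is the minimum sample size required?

For 95% confidence, z = 1.96.
Unadjusted: n₀ = 1.96² × 0.50 × 0.50 / 0.047² ≈ 434.77, so n₀ = 435.
Finite population correction with N = 570: n = n₀ / (1 + (n₀−1)/N) = 435 / (1 + 434/570) = 435 / 1.7614 ≈ 246.96.
Rounding up, n = 247.

247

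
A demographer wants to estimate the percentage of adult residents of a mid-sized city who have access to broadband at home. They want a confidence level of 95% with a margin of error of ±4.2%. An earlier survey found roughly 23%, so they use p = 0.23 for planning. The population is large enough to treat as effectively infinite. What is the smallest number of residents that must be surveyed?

For 95% confidence, z = 1.960.
With p = 0.23, p(1−p) = 0.1771.
n = z²·p(1−p)/E² = 1.960² × 0.1771 / 0.042² = 3.8416 × 0.1771 / 0.001764 ≈ 385.68.
Rounding up gives n = 386.

386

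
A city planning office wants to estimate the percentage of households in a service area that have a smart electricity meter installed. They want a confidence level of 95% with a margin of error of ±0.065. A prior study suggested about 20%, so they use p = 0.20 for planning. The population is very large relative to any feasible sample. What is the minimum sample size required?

For 95% confidence, z = 1.96.
With p = 0.20, p(1−p) = 0.1600.
n = z²·p(1−p)/E² = 1.96² × 0.1600 / 0.065² = 3.8416 × 0.1600 / 0.004225 ≈ 145.48.
Rounding up gives n = 146.

146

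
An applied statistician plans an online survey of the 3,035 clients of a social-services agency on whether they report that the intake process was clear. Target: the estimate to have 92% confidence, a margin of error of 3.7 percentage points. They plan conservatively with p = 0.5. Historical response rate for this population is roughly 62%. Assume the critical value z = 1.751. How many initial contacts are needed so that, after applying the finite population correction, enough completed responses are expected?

763

Completed interviews needed (unadjusted): n₀ = 1.751² × 0.2500 / 0.037² ≈ 559.90 → 560.
FPC for N = 3,035: n = 560 / (1 + 559/3035) = 560 / 1.1842 ≈ 472.90 → 473.
At a 62% response rate, contacts needed = 473 / 0.62 ≈ 762.90 → 763.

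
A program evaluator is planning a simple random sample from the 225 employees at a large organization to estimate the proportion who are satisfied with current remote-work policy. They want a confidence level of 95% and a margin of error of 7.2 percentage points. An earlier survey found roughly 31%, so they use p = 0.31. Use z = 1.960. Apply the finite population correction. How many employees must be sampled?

Unadjusted: n₀ = 1.960² × 0.31 × 0.69 / 0.072² ≈ 158.51, so n₀ = 159.
Finite population correction with N = 225: n = n₀ / (1 + (n₀−1)/N) = 159 / (1 + 158/225) = 159 / 1.7022 ≈ 93.41.
Rounding up, n = 94.

94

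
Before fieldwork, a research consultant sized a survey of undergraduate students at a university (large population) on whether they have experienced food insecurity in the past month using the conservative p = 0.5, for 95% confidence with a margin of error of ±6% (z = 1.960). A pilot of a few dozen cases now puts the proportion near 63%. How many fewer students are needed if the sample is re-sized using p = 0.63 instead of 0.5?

18

Conservative (p = 0.5): n = 1.960² × 0.25 / 0.060² ≈ 266.78 → 267.
Using p = 0.63: p(1−p) = 0.2331, so n = 1.960² × 0.2331 / 0.060² ≈ 248.74 → 249.
Reduction: 267 − 249 = 18.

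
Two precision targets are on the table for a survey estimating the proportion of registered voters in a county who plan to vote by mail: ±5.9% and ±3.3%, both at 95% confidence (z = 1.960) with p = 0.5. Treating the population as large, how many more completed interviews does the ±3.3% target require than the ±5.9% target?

At ±5.9%: n = 1.960² × 0.2500 / 0.059² ≈ 275.90 → 276.
At ±3.3%: n = 1.960² × 0.2500 / 0.033² ≈ 881.91 → 882.
Additional respondents: 882 − 276 = 606.

606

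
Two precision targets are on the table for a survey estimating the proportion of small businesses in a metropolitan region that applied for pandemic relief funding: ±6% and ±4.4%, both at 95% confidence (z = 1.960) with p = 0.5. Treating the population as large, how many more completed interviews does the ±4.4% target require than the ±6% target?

230

At ±6%: n = 1.960² × 0.2500 / 0.060² ≈ 266.78 → 267.
At ±4.4%: n = 1.960² × 0.2500 / 0.044² ≈ 496.07 → 497.
Additional respondents: 497 − 267 = 230.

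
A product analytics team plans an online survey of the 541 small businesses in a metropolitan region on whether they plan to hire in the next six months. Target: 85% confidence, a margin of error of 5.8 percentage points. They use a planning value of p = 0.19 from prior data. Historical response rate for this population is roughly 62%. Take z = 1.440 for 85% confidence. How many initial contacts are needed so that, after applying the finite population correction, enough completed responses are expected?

131

Completed interviews needed (unadjusted): n₀ = 1.440² × 0.1539 / 0.058² ≈ 94.87 → 95.
FPC for N = 541: n = 95 / (1 + 94/541) = 95 / 1.1738 ≈ 80.94 → 81.
At a 62% response rate, contacts needed = 81 / 0.62 ≈ 130.65 → 131.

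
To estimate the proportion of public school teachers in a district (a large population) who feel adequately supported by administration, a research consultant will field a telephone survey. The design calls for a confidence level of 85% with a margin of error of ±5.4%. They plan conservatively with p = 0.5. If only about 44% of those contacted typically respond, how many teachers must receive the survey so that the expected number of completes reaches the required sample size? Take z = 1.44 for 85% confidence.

Completed interviews needed: n₀ = 1.44² × 0.2500 / 0.054² ≈ 177.78 → 178.
At a 44% response rate, contacts needed = 178 / 0.44 ≈ 404.55 → 405.

405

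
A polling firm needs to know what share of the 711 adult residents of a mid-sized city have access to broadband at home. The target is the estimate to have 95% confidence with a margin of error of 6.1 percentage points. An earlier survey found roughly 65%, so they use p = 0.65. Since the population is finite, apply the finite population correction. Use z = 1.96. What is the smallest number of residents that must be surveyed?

Unadjusted: n₀ = 1.96² × 0.65 × 0.35 / 0.061² ≈ 234.87, so n₀ = 235.
Finite population correction with N = 711: n = n₀ / (1 + (n₀−1)/N) = 235 / (1 + 234/711) = 235 / 1.3291 ≈ 176.81.
Rounding up, n = 177.

177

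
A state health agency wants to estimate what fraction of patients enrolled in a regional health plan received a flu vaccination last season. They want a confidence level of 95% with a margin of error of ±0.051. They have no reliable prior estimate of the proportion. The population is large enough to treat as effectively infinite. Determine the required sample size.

370

For 95% confidence, z = 1.960.
With no prior estimate, use p = 0.5, giving p(1−p) = 0.25.
n = z²·p(1−p)/E² = 1.960² × 0.2500 / 0.051² = 3.8416 × 0.2500 / 0.002601 ≈ 369.24.
Rounding up gives n = 370.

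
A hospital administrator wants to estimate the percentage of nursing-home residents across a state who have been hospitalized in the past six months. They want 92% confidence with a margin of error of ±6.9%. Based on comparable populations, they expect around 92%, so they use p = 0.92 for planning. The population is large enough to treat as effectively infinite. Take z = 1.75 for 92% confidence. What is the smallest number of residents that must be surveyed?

48

With p = 0.92, p(1−p) = 0.0736.
n = z²·p(1−p)/E² = 1.75² × 0.0736 / 0.069² = 3.0625 × 0.0736 / 0.004761 ≈ 47.34.
Rounding up gives n = 48.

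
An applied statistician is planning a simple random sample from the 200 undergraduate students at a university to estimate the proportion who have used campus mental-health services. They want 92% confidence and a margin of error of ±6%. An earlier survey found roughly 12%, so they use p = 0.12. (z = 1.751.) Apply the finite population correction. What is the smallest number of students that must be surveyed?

Unadjusted: n₀ = 1.751² × 0.12 × 0.88 / 0.060² ≈ 89.94, so n₀ = 90.
Finite population correction with N = 200: n = n₀ / (1 + (n₀−1)/N) = 90 / (1 + 89/200) = 90 / 1.4450 ≈ 62.28.
Rounding up, n = 63.

63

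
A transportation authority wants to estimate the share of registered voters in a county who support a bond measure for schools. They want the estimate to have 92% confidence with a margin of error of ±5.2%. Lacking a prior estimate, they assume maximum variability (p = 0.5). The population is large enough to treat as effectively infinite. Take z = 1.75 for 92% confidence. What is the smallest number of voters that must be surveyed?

With p = 0.5, p(1−p) = 0.25.
n = z²·p(1−p)/E² = 1.75² × 0.2500 / 0.052² = 3.0625 × 0.2500 / 0.002704 ≈ 283.15.
Rounding up gives n = 284.

284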